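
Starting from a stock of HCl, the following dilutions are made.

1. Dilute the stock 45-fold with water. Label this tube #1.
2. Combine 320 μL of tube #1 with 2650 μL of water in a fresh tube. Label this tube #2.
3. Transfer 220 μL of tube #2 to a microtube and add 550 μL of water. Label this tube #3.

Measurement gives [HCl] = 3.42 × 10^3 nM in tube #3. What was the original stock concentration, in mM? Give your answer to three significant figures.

5.00 mM

Step 1: 45-fold → factor 45
Step 2: 320 μL + 2650 μL = 2970 μL total → factor 2970/320 = 9.2812
Step 3: 220 μL + 550 μL = 770 μL total → factor 770/220 = 3.5
Overall dilution factor = 45 × 9.2812 × 3.5 = 1461.8
Stock = 3.42 × 10^3 nM × 1461.8 = 4.999 × 10^6 nM = 5.00 mM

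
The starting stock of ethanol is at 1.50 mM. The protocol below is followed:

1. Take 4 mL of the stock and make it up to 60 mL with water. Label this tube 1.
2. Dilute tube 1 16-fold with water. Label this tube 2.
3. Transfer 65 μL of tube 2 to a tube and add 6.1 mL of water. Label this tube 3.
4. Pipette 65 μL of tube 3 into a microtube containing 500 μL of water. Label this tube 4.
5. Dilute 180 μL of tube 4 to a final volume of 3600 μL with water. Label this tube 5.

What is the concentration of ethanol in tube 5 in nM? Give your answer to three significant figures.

0.379 nM

Step 1: 4 mL brought to 60 mL → factor 60/4 = 15
Step 2: 16-fold → factor 16
Step 3: 65 μL + 6.1 mL = 6165 μL total → factor 6165/65 = 94.846
Step 4: 65 μL + 500 μL = 565 μL total → factor 565/65 = 8.6923
Step 5: 180 μL brought to 3600 μL → factor 3600/180 = 20
Overall dilution factor = 15 × 16 × 94.846 × 8.6923 × 20 = 3.9573 × 10^6
Final = 1.50 mM / 3.9573 × 10^6 = 3.790 × 10^-7 mM = 0.379 nM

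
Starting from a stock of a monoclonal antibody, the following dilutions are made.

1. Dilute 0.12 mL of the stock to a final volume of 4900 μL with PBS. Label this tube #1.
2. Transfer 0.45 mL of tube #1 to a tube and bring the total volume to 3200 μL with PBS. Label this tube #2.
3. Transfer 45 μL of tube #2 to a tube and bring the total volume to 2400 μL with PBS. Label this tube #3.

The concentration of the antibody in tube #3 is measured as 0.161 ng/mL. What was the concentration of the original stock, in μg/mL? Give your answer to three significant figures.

2.49 μg/mL

Step 1: 0.12 mL brought to 4900 μL → factor 4.9/0.12 = 40.833
Step 2: 0.45 mL brought to 3200 μL → factor 3.2/0.45 = 7.1111
Step 3: 45 μL brought to 2400 μL → factor 2400/45 = 53.333
Overall dilution factor = 40.833 × 7.1111 × 53.333 = 15486
Stock = 0.161 ng/mL × 15486 = 2493 ng/mL = 2.49 μg/mL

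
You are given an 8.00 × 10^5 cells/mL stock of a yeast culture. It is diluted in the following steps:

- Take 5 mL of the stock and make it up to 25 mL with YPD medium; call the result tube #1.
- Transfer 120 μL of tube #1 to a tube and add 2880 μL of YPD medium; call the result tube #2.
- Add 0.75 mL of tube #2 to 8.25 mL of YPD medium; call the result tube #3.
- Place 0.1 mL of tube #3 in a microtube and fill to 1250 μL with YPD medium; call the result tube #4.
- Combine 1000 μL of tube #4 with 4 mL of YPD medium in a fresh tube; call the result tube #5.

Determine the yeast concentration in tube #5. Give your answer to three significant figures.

Step 1: 5 mL brought to 25 mL → factor 25/5 = 5
Step 2: 120 μL + 2880 μL = 3000 μL total → factor 3000/120 = 25
Step 3: 0.75 mL + 8.25 mL = 9 mL total → factor 9/0.75 = 12
Step 4: 0.1 mL brought to 1250 μL → factor 1.25/0.1 = 12.5
Step 5: 1000 μL + 4 mL = 5000 μL total → factor 5000/1000 = 5
Overall dilution factor = 5 × 25 × 12 × 12.5 × 5 = 93750
Final = 8.00 × 10^5 cells/mL / 93750 = 8.53 cells/mL

8.53 cells/mL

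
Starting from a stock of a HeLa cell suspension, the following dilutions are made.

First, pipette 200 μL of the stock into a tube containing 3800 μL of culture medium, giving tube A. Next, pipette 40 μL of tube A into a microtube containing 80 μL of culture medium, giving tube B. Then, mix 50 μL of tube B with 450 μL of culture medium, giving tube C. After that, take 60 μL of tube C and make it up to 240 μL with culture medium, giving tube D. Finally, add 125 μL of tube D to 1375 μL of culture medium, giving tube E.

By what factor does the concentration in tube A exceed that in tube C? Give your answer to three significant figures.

30.0

Step 1: 200 μL + 3800 μL = 4000 μL total → factor 4000/200 = 20
Step 2: 40 μL + 80 μL = 120 μL total → factor 120/40 = 3
Step 3: 50 μL + 450 μL = 500 μL total → factor 500/50 = 10
Dilution factor to tube A = 20; to tube C = 600
[tube A]/[tube C] = (factor to tube C)/(factor to tube A) = 600/20 = 30.0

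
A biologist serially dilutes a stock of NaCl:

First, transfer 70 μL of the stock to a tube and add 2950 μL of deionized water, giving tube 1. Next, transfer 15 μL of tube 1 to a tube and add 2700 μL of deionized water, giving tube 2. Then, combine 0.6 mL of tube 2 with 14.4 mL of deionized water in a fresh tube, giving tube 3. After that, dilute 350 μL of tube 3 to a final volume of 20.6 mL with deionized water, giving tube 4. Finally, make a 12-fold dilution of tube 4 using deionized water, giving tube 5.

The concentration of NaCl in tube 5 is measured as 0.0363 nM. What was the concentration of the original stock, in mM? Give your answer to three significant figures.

Step 1: 70 μL + 2950 μL = 3020 μL total → factor 3020/70 = 43.143
Step 2: 15 μL + 2700 μL = 2715 μL total → factor 2715/15 = 181
Step 3: 0.6 mL + 14.4 mL = 15 mL total → factor 15/0.6 = 25
Step 4: 350 μL brought to 20.6 mL → factor 20600/350 = 58.857
Step 5: 12-fold → factor 12
Overall dilution factor = 43.143 × 181 × 25 × 58.857 × 12 = 1.3788 × 10^8
Stock = 0.0363 nM × 1.3788 × 10^8 = 5.005 × 10^6 nM = 5.01 mM

5.01 mM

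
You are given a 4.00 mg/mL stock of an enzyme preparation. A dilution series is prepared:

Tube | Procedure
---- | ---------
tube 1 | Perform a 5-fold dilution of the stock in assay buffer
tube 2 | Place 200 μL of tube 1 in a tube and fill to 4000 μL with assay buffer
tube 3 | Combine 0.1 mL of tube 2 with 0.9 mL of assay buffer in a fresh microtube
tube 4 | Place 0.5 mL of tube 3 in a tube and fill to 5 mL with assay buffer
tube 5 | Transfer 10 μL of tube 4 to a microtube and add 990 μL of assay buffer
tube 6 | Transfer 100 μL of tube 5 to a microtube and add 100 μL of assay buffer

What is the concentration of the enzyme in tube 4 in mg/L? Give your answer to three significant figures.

Step 1: 5-fold → factor 5
Step 2: 200 μL brought to 4000 μL → factor 4000/200 = 20
Step 3: 0.1 mL + 0.9 mL = 1 mL total → factor 1/0.1 = 10
Step 4: 0.5 mL brought to 5 mL → factor 5/0.5 = 10
Dilution factor through tube 4 = 5 × 20 × 10 × 10 = 10000
[tube 4] = 4.00 mg/mL / 10000 = 0.0004000 mg/mL = 0.400 mg/L

0.400 mg/L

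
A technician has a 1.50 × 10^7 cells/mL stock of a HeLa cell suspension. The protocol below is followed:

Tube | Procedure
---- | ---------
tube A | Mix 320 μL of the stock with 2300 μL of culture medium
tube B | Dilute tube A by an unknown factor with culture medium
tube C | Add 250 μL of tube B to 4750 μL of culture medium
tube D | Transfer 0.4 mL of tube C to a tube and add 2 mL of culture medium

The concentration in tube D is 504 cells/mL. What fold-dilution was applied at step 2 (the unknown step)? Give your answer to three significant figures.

Step 1: 320 μL + 2300 μL = 2620 μL total → factor 2620/320 = 8.1875
Step 2: unknown factor x
Step 3: 250 μL + 4750 μL = 5000 μL total → factor 5000/250 = 20
Step 4: 0.4 mL + 2 mL = 2.4 mL total → factor 2.4/0.4 = 6
Product of known-step factors = 982.5
Overall factor = 1.50 × 10^7 cells/mL / (504 cells/mL) = 29762
x = 29762 / 982.5 = 30.3

30.3-fold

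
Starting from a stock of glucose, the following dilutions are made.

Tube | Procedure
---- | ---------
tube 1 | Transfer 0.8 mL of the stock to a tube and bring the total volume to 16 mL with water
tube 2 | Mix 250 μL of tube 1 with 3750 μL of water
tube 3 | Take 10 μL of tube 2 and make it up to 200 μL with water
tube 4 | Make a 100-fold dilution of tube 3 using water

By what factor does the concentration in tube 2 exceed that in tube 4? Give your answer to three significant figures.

Step 1: 0.8 mL brought to 16 mL → factor 16/0.8 = 20
Step 2: 250 μL + 3750 μL = 4000 μL total → factor 4000/250 = 16
Step 3: 10 μL brought to 200 μL → factor 200/10 = 20
Step 4: 100-fold → factor 100
Dilution factor to tube 2 = 320; to tube 4 = 6.4 × 10^5
[tube 2]/[tube 4] = (factor to tube 4)/(factor to tube 2) = 6.4 × 10^5/320 = 2.00 × 10^3

2.00 × 10^3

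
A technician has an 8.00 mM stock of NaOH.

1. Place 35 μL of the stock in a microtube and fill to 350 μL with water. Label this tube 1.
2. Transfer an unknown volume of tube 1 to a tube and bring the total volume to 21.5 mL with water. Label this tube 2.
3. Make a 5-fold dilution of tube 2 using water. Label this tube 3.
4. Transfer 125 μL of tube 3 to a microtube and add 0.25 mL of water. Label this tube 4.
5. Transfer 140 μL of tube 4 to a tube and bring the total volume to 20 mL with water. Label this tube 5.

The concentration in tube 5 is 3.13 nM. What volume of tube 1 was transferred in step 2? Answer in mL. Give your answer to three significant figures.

0.180 mL

Step 1: 35 μL brought to 350 μL → factor 350/35 = 10
Step 2: v brought to 21.5 mL → factor = 21.5 mL/v
Step 3: 5-fold → factor 5
Step 4: 125 μL + 0.25 mL = 375 μL total → factor 375/125 = 3
Step 5: 140 μL brought to 20 mL → factor 20000/140 = 142.86
Product of known-step factors = 21429
Overall factor = 8.00 mM / (3.13 nM) = 2.5559 × 10^6
Step-2 factor = 2.5559 × 10^6 / 21429 = 119.28
v = 21.5 mL / 119.28 = 0.180 mL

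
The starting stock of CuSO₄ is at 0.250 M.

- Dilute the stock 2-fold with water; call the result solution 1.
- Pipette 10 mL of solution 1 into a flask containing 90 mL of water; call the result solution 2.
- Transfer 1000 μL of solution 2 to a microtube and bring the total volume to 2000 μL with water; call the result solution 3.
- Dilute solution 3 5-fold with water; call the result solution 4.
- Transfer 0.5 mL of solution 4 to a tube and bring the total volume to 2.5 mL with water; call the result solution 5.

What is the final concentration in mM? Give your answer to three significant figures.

Step 1: 2-fold → factor 2
Step 2: 10 mL + 90 mL = 100 mL total → factor 100/10 = 10
Step 3: 1000 μL brought to 2000 μL → factor 2000/1000 = 2
Step 4: 5-fold → factor 5
Step 5: 0.5 mL brought to 2.5 mL → factor 2.5/0.5 = 5
Overall dilution factor = 2 × 10 × 2 × 5 × 5 = 1000
Final = 0.250 M / 1000 = 0.0002500 M = 0.250 mM

0.250 mM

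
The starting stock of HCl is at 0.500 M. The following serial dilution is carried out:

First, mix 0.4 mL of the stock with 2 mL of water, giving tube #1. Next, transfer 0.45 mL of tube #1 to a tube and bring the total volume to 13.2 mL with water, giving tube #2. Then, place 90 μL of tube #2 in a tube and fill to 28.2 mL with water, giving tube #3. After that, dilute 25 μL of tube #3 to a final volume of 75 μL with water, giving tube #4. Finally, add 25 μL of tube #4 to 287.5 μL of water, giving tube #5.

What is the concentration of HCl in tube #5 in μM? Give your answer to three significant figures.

0.242 μM

Step 1: 0.4 mL + 2 mL = 2.4 mL total → factor 2.4/0.4 = 6
Step 2: 0.45 mL brought to 13.2 mL → factor 13.2/0.45 = 29.333
Step 3: 90 μL brought to 28.2 mL → factor 28200/90 = 313.33
Step 4: 25 μL brought to 75 μL → factor 75/25 = 3
Step 5: 25 μL + 287.5 μL = 312.5 μL total → factor 312.5/25 = 12.5
Overall dilution factor = 6 × 29.333 × 313.33 × 3 × 12.5 = 2.068 × 10^6
Final = 0.500 M / 2.068 × 10^6 = 2.418 × 10^-7 M = 0.242 μM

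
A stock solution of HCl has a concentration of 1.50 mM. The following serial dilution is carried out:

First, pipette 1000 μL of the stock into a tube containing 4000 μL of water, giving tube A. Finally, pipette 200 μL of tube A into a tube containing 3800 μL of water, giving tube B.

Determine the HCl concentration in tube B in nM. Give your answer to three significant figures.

1.50 × 10^4 nM

Step 1: 1000 μL + 4000 μL = 5000 μL total → factor 5000/1000 = 5
Step 2: 200 μL + 3800 μL = 4000 μL total → factor 4000/200 = 20
Overall dilution factor = 5 × 20 = 100
Final = 1.50 mM / 100 = 0.01500 mM = 1.50 × 10^4 nM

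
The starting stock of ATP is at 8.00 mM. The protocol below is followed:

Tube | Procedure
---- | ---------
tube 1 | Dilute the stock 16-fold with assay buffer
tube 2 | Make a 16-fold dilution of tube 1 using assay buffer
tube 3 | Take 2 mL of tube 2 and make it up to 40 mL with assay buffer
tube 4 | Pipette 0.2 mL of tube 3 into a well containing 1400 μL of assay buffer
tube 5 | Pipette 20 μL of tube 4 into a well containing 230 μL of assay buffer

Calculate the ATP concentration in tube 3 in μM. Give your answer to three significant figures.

Step 1: 16-fold → factor 16
Step 2: 16-fold → factor 16
Step 3: 2 mL brought to 40 mL → factor 40/2 = 20
Dilution factor through tube 3 = 16 × 16 × 20 = 5120
[tube 3] = 8.00 mM / 5120 = 0.001563 mM = 1.56 μM

1.56 μM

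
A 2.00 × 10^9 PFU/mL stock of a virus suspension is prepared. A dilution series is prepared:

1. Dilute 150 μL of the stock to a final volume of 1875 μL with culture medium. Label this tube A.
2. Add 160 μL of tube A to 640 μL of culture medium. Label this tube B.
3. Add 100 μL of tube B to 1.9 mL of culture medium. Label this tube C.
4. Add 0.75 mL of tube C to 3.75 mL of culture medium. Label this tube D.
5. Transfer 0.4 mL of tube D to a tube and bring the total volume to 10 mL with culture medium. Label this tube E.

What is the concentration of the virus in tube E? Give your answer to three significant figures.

1.07 × 10^4 PFU/mL

Step 1: 150 μL brought to 1875 μL → factor 1875/150 = 12.5
Step 2: 160 μL + 640 μL = 800 μL total → factor 800/160 = 5
Step 3: 100 μL + 1.9 mL = 2000 μL total → factor 2000/100 = 20
Step 4: 0.75 mL + 3.75 mL = 4.5 mL total → factor 4.5/0.75 = 6
Step 5: 0.4 mL brought to 10 mL → factor 10/0.4 = 25
Dilution factor through tube E = 12.5 × 5 × 20 × 6 × 25 = 1.875 × 10^5
[tube E] = 2.00 × 10^9 PFU/mL / 1.875 × 10^5 = 1.07 × 10^4 PFU/mL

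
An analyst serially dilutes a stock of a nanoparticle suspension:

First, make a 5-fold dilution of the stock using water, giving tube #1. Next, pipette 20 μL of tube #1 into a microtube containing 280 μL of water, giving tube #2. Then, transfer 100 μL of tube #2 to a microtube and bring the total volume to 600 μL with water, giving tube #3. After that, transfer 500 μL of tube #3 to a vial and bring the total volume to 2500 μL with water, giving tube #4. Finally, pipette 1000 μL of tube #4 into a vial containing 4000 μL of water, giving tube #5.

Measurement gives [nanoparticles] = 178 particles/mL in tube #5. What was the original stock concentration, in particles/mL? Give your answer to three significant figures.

2.00 × 10^6 particles/mL

Step 1: 5-fold → factor 5
Step 2: 20 μL + 280 μL = 300 μL total → factor 300/20 = 15
Step 3: 100 μL brought to 600 μL → factor 600/100 = 6
Step 4: 500 μL brought to 2500 μL → factor 2500/500 = 5
Step 5: 1000 μL + 4000 μL = 5000 μL total → factor 5000/1000 = 5
Overall dilution factor = 5 × 15 × 6 × 5 × 5 = 11250
Stock = 178 particles/mL × 11250 = 2.00 × 10^6 particles/mL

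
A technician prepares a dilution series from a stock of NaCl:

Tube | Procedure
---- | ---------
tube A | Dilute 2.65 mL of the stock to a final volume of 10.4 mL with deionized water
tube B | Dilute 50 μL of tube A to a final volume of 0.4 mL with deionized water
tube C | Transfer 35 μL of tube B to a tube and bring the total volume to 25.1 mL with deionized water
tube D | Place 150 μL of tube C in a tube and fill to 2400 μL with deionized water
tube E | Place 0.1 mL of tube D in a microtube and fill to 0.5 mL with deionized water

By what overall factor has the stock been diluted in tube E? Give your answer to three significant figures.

1.80 × 10^6

Step 1: 2.65 mL brought to 10.4 mL → factor 10.4/2.65 = 3.9245
Step 2: 50 μL brought to 0.4 mL → factor 400/50 = 8
Step 3: 35 μL brought to 25.1 mL → factor 25100/35 = 717.14
Step 4: 150 μL brought to 2400 μL → factor 2400/150 = 16
Step 5: 0.1 mL brought to 0.5 mL → factor 0.5/0.1 = 5
Overall dilution factor = 3.9245 × 8 × 717.14 × 16 × 5 = 1.8012 × 10^6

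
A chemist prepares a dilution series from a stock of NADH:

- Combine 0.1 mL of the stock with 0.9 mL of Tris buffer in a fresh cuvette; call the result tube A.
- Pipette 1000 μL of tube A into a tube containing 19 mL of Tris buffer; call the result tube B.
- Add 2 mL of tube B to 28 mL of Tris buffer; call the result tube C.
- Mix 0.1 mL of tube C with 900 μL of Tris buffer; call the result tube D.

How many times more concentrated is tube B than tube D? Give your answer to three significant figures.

150

Step 1: 0.1 mL + 0.9 mL = 1 mL total → factor 1/0.1 = 10
Step 2: 1000 μL + 19 mL = 20000 μL total → factor 20000/1000 = 20
Step 3: 2 mL + 28 mL = 30 mL total → factor 30/2 = 15
Step 4: 0.1 mL + 900 μL = 1 mL total → factor 1/0.1 = 10
Dilution factor to tube B = 200; to tube D = 30000
[tube B]/[tube D] = (factor to tube D)/(factor to tube B) = 30000/200 = 150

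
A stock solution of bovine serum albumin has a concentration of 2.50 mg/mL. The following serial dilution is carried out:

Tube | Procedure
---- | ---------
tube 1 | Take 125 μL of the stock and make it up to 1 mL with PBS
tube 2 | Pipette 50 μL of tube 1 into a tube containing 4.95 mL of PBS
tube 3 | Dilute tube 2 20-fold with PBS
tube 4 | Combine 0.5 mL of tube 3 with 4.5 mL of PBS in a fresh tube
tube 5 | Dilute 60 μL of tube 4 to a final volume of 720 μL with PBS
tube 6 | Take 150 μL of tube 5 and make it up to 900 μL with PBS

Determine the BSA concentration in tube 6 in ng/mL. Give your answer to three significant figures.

Step 1: 125 μL brought to 1 mL → factor 1000/125 = 8
Step 2: 50 μL + 4.95 mL = 5000 μL total → factor 5000/50 = 100
Step 3: 20-fold → factor 20
Step 4: 0.5 mL + 4.5 mL = 5 mL total → factor 5/0.5 = 10
Step 5: 60 μL brought to 720 μL → factor 720/60 = 12
Step 6: 150 μL brought to 900 μL → factor 900/150 = 6
Overall dilution factor = 8 × 100 × 20 × 10 × 12 × 6 = 1.152 × 10^7
Final = 2.50 mg/mL / 1.152 × 10^7 = 2.170 × 10^-7 mg/mL = 0.217 ng/mL

0.217 ng/mL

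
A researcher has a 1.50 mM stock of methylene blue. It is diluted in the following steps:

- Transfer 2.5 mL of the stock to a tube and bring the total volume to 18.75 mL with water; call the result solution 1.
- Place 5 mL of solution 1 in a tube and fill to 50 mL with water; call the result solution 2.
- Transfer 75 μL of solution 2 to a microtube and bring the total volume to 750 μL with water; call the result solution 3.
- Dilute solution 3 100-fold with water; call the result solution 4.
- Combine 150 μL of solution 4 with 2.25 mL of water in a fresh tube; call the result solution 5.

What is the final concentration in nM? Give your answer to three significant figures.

Step 1: 2.5 mL brought to 18.75 mL → factor 18.75/2.5 = 7.5
Step 2: 5 mL brought to 50 mL → factor 50/5 = 10
Step 3: 75 μL brought to 750 μL → factor 750/75 = 10
Step 4: 100-fold → factor 100
Step 5: 150 μL + 2.25 mL = 2400 μL total → factor 2400/150 = 16
Overall dilution factor = 7.5 × 10 × 10 × 100 × 16 = 1.2 × 10^6
Final = 1.50 mM / 1.2 × 10^6 = 1.250 × 10^-6 mM = 1.25 nM

1.25 nM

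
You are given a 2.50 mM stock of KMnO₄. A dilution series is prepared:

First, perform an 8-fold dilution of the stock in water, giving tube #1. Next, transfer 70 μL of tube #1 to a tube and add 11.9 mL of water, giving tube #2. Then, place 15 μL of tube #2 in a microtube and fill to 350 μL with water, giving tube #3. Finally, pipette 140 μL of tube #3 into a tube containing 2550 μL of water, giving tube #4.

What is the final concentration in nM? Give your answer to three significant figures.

4.08 nM

Step 1: 8-fold → factor 8
Step 2: 70 μL + 11.9 mL = 11970 μL total → factor 11970/70 = 171
Step 3: 15 μL brought to 350 μL → factor 350/15 = 23.333
Step 4: 140 μL + 2550 μL = 2690 μL total → factor 2690/140 = 19.214
Overall dilution factor = 8 × 171 × 23.333 × 19.214 = 6.1332 × 10^5
Final = 2.50 mM / 6.1332 × 10^5 = 4.076 × 10^-6 mM = 4.08 nM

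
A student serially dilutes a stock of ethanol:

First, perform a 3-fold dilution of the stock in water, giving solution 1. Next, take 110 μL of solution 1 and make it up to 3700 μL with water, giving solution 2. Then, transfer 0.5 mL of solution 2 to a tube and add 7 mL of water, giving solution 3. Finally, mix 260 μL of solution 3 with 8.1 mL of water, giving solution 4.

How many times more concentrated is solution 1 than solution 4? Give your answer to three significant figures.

1.62 × 10^4

Step 1: 3-fold → factor 3
Step 2: 110 μL brought to 3700 μL → factor 3700/110 = 33.636
Step 3: 0.5 mL + 7 mL = 7.5 mL total → factor 7.5/0.5 = 15
Step 4: 260 μL + 8.1 mL = 8360 μL total → factor 8360/260 = 32.154
Dilution factor to solution 1 = 3; to solution 4 = 48669
[solution 1]/[solution 4] = (factor to solution 4)/(factor to solution 1) = 48669/3 = 1.62 × 10^4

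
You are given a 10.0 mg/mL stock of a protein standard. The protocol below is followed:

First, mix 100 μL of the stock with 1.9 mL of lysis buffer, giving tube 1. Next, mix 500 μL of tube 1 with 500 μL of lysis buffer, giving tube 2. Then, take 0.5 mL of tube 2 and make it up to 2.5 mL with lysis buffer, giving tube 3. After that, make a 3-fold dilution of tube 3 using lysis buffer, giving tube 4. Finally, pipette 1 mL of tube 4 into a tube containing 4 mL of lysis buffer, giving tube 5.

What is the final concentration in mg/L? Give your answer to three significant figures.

Step 1: 100 μL + 1.9 mL = 2000 μL total → factor 2000/100 = 20
Step 2: 500 μL + 500 μL = 1000 μL total → factor 1000/500 = 2
Step 3: 0.5 mL brought to 2.5 mL → factor 2.5/0.5 = 5
Step 4: 3-fold → factor 3
Step 5: 1 mL + 4 mL = 5 mL total → factor 5/1 = 5
Overall dilution factor = 20 × 2 × 5 × 3 × 5 = 3000
Final = 10.0 mg/mL / 3000 = 0.003333 mg/mL = 3.33 mg/L

3.33 mg/L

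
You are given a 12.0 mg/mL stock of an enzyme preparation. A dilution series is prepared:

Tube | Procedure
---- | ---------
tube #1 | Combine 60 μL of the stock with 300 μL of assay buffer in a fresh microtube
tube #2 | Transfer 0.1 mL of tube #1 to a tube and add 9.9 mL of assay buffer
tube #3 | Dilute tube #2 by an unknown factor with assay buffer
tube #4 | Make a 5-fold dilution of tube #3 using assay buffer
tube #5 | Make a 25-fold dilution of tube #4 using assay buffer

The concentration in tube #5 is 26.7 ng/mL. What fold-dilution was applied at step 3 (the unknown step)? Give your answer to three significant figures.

Step 1: 60 μL + 300 μL = 360 μL total → factor 360/60 = 6
Step 2: 0.1 mL + 9.9 mL = 10 mL total → factor 10/0.1 = 100
Step 3: unknown factor x
Step 4: 5-fold → factor 5
Step 5: 25-fold → factor 25
Product of known-step factors = 75000
Overall factor = 12.0 mg/mL / (26.7 ng/mL) = 4.4944 × 10^5
x = 4.4944 × 10^5 / 75000 = 5.99

5.99-fold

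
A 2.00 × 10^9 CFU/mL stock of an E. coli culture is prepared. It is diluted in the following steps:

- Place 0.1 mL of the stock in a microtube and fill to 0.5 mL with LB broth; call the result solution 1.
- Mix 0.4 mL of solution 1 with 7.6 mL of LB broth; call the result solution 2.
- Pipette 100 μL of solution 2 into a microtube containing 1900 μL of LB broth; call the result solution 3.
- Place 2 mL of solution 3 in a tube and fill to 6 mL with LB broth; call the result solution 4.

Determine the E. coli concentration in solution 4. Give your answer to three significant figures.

Step 1: 0.1 mL brought to 0.5 mL → factor 0.5/0.1 = 5
Step 2: 0.4 mL + 7.6 mL = 8 mL total → factor 8/0.4 = 20
Step 3: 100 μL + 1900 μL = 2000 μL total → factor 2000/100 = 20
Step 4: 2 mL brought to 6 mL → factor 6/2 = 3
Overall dilution factor = 5 × 20 × 20 × 3 = 6000
Final = 2.00 × 10^9 CFU/mL / 6000 = 3.33 × 10^5 CFU/mL

3.33 × 10^5 CFU/mL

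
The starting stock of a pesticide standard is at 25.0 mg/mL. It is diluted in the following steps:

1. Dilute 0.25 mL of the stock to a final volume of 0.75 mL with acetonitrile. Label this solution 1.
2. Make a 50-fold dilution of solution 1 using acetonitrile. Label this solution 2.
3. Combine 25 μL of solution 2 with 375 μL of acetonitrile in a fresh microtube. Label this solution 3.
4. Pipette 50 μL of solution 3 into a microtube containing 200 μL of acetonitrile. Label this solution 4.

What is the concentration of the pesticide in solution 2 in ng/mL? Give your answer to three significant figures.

Step 1: 0.25 mL brought to 0.75 mL → factor 0.75/0.25 = 3
Step 2: 50-fold → factor 50
Dilution factor through solution 2 = 3 × 50 = 150
[solution 2] = 25.0 mg/mL / 150 = 0.1667 mg/mL = 1.67 × 10^5 ng/mL

1.67 × 10^5 ng/mL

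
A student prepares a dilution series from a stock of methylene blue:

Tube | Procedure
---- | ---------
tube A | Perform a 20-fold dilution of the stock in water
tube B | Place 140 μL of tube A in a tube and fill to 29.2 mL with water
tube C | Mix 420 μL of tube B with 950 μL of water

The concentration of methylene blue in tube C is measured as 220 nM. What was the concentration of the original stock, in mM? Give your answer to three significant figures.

Step 1: 20-fold → factor 20
Step 2: 140 μL brought to 29.2 mL → factor 29200/140 = 208.57
Step 3: 420 μL + 950 μL = 1370 μL total → factor 1370/420 = 3.2619
Overall dilution factor = 20 × 208.57 × 3.2619 = 13607
Stock = 220 nM × 13607 = 2.993 × 10^6 nM = 2.99 mM

2.99 mM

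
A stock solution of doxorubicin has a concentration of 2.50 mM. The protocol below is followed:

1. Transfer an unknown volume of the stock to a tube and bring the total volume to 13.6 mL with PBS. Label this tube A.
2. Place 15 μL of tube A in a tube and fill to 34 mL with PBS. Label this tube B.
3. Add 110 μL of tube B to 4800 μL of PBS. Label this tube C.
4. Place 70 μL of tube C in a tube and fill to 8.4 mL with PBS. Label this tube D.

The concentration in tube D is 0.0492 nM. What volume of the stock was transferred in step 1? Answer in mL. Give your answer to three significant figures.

3.25 mL

Step 1: v brought to 13.6 mL → factor = 13.6 mL/v
Step 2: 15 μL brought to 34 mL → factor 34000/15 = 2266.7
Step 3: 110 μL + 4800 μL = 4910 μL total → factor 4910/110 = 44.636
Step 4: 70 μL brought to 8.4 mL → factor 8400/70 = 120
Product of known-step factors = 1.2141 × 10^7
Overall factor = 2.50 mM / (0.0492 nM) = 5.0813 × 10^7
Step-1 factor = 5.0813 × 10^7 / 1.2141 × 10^7 = 4.1852
v = 13.6 mL / 4.1852 = 3.25 mL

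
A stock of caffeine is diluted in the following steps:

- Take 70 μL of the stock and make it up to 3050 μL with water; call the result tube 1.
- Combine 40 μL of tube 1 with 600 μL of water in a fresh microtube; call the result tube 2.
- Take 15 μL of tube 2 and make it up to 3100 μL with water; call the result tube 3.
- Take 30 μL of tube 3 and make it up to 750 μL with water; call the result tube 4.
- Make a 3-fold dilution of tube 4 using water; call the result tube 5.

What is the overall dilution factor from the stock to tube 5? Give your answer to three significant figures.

1.08 × 10^7

Step 1: 70 μL brought to 3050 μL → factor 3050/70 = 43.571
Step 2: 40 μL + 600 μL = 640 μL total → factor 640/40 = 16
Step 3: 15 μL brought to 3100 μL → factor 3100/15 = 206.67
Step 4: 30 μL brought to 750 μL → factor 750/30 = 25
Step 5: 3-fold → factor 3
Overall dilution factor = 43.571 × 16 × 206.67 × 25 × 3 = 1.0806 × 10^7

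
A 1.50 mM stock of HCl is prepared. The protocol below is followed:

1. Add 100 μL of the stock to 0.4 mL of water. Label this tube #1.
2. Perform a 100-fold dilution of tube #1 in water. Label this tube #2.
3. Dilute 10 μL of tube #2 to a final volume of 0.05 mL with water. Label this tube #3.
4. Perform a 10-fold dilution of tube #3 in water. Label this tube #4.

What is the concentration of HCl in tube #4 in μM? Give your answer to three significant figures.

0.0600 μM

Step 1: 100 μL + 0.4 mL = 500 μL total → factor 500/100 = 5
Step 2: 100-fold → factor 100
Step 3: 10 μL brought to 0.05 mL → factor 50/10 = 5
Step 4: 10-fold → factor 10
Overall dilution factor = 5 × 100 × 5 × 10 = 25000
Final = 1.50 mM / 25000 = 6.000 × 10^-5 mM = 0.0600 μM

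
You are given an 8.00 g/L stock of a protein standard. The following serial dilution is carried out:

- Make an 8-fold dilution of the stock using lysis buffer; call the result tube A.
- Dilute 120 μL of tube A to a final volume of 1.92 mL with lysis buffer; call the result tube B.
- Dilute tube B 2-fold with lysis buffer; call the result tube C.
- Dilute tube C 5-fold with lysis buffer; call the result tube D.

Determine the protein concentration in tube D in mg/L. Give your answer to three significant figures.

Step 1: 8-fold → factor 8
Step 2: 120 μL brought to 1.92 mL → factor 1920/120 = 16
Step 3: 2-fold → factor 2
Step 4: 5-fold → factor 5
Overall dilution factor = 8 × 16 × 2 × 5 = 1280
Final = 8.00 g/L / 1280 = 0.006250 g/L = 6.25 mg/L

6.25 mg/L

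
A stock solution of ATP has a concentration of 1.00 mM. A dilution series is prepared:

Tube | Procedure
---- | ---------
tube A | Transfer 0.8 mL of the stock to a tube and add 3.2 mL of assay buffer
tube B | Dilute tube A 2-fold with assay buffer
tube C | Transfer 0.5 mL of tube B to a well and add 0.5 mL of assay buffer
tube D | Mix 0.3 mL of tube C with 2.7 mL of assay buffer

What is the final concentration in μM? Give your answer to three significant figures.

Step 1: 0.8 mL + 3.2 mL = 4 mL total → factor 4/0.8 = 5
Step 2: 2-fold → factor 2
Step 3: 0.5 mL + 0.5 mL = 1 mL total → factor 1/0.5 = 2
Step 4: 0.3 mL + 2.7 mL = 3 mL total → factor 3/0.3 = 10
Overall dilution factor = 5 × 2 × 2 × 10 = 200
Final = 1.00 mM / 200 = 0.005000 mM = 5.00 μM

5.00 μM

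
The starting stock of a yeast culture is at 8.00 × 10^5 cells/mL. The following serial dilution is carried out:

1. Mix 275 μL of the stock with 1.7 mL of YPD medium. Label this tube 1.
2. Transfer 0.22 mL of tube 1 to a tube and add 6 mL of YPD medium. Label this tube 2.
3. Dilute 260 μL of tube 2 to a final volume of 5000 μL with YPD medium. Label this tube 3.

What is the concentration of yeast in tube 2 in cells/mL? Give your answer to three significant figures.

3.94 × 10^3 cells/mL

Step 1: 275 μL + 1.7 mL = 1975 μL total → factor 1975/275 = 7.1818
Step 2: 0.22 mL + 6 mL = 6.22 mL total → factor 6.22/0.22 = 28.273
Dilution factor through tube 2 = 7.1818 × 28.273 = 203.05
[tube 2] = 8.00 × 10^5 cells/mL / 203.05 = 3.94 × 10^3 cells/mL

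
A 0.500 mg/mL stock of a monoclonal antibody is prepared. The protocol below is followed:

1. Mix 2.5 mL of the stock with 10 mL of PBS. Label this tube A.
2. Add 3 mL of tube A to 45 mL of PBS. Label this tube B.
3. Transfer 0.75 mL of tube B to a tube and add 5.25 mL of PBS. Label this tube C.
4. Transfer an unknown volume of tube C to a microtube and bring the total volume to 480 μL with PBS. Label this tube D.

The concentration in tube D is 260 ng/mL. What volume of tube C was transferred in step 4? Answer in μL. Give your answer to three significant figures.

160 μL

Step 1: 2.5 mL + 10 mL = 12.5 mL total → factor 12.5/2.5 = 5
Step 2: 3 mL + 45 mL = 48 mL total → factor 48/3 = 16
Step 3: 0.75 mL + 5.25 mL = 6 mL total → factor 6/0.75 = 8
Step 4: v brought to 480 μL → factor = 480 μL/v
Product of known-step factors = 640
Overall factor = 0.500 mg/mL / (260 ng/mL) = 1923.1
Step-4 factor = 1923.1 / 640 = 3.0048
v = 480 μL / 3.0048 = 160 μL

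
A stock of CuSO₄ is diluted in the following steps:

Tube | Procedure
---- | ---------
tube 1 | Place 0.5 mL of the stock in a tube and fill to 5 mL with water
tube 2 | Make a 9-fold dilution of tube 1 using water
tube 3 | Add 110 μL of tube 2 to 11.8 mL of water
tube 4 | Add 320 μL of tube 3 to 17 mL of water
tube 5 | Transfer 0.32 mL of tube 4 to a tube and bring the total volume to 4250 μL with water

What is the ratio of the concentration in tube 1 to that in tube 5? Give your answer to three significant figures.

Step 1: 0.5 mL brought to 5 mL → factor 5/0.5 = 10
Step 2: 9-fold → factor 9
Step 3: 110 μL + 11.8 mL = 11910 μL total → factor 11910/110 = 108.27
Step 4: 320 μL + 17 mL = 17320 μL total → factor 17320/320 = 54.125
Step 5: 0.32 mL brought to 4250 μL → factor 4.25/0.32 = 13.281
Dilution factor to tube 1 = 10; to tube 5 = 7.0048 × 10^6
[tube 1]/[tube 5] = (factor to tube 5)/(factor to tube 1) = 7.0048 × 10^6/10 = 7.00 × 10^5

7.00 × 10^5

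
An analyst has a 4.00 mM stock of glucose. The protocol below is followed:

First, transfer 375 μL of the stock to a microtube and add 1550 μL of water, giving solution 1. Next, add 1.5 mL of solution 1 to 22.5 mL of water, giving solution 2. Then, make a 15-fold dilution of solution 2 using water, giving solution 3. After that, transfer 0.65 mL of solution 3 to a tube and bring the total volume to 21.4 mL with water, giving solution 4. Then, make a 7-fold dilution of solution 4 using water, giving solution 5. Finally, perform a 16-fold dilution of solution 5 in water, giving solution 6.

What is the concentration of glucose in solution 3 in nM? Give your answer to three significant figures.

3.25 × 10^3 nM

Step 1: 375 μL + 1550 μL = 1925 μL total → factor 1925/375 = 5.1333
Step 2: 1.5 mL + 22.5 mL = 24 mL total → factor 24/1.5 = 16
Step 3: 15-fold → factor 15
Dilution factor through solution 3 = 5.1333 × 16 × 15 = 1232
[solution 3] = 4.00 mM / 1232 = 0.003247 mM = 3.25 × 10^3 nM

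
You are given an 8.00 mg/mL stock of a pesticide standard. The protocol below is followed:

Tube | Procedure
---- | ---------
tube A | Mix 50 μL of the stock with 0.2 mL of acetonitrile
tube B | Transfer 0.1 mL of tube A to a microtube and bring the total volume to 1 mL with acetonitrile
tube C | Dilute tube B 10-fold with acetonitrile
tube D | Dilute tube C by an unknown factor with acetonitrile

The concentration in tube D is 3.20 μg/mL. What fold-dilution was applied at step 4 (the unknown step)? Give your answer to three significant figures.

Step 1: 50 μL + 0.2 mL = 250 μL total → factor 250/50 = 5
Step 2: 0.1 mL brought to 1 mL → factor 1/0.1 = 10
Step 3: 10-fold → factor 10
Step 4: unknown factor x
Product of known-step factors = 500
Overall factor = 8.00 mg/mL / (3.20 μg/mL) = 2500
x = 2500 / 500 = 5.00

5.00-fold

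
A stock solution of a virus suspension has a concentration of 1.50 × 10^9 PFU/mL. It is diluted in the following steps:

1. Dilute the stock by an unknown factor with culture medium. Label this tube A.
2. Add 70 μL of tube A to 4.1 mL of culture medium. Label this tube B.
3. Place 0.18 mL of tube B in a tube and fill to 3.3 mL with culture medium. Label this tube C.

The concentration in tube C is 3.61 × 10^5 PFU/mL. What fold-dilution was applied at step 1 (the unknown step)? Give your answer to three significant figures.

3.80-fold

Step 1: unknown factor x
Step 2: 70 μL + 4.1 mL = 4170 μL total → factor 4170/70 = 59.571
Step 3: 0.18 mL brought to 3.3 mL → factor 3.3/0.18 = 18.333
Product of known-step factors = 1092.1
Overall factor = 1.50 × 10^9 PFU/mL / (3.61 × 10^5 PFU/mL) = 4155.1
x = 4155.1 / 1092.1 = 3.80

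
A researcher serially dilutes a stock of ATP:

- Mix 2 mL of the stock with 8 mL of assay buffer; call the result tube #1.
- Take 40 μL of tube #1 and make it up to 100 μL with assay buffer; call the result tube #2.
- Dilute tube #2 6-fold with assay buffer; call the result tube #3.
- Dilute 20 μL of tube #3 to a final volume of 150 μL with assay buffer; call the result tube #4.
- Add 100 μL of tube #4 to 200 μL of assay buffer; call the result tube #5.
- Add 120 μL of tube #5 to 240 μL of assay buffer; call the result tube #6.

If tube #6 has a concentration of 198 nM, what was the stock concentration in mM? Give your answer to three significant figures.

Step 1: 2 mL + 8 mL = 10 mL total → factor 10/2 = 5
Step 2: 40 μL brought to 100 μL → factor 100/40 = 2.5
Step 3: 6-fold → factor 6
Step 4: 20 μL brought to 150 μL → factor 150/20 = 7.5
Step 5: 100 μL + 200 μL = 300 μL total → factor 300/100 = 3
Step 6: 120 μL + 240 μL = 360 μL total → factor 360/120 = 3
Overall dilution factor = 5 × 2.5 × 6 × 7.5 × 3 × 3 = 5062.5
Stock = 198 nM × 5062.5 = 1.002 × 10^6 nM = 1.00 mM

1.00 mM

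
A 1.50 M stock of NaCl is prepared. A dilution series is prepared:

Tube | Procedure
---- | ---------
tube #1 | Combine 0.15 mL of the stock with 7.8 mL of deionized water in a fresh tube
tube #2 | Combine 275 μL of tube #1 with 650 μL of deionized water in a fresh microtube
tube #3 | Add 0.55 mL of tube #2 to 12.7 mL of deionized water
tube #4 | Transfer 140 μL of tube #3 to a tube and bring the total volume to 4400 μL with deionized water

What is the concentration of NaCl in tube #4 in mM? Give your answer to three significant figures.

0.0111 mM

Step 1: 0.15 mL + 7.8 mL = 7.95 mL total → factor 7.95/0.15 = 53
Step 2: 275 μL + 650 μL = 925 μL total → factor 925/275 = 3.3636
Step 3: 0.55 mL + 12.7 mL = 13.25 mL total → factor 13.25/0.55 = 24.091
Step 4: 140 μL brought to 4400 μL → factor 4400/140 = 31.429
Overall dilution factor = 53 × 3.3636 × 24.091 × 31.429 = 1.3498 × 10^5
Final = 1.50 M / 1.3498 × 10^5 = 1.111 × 10^-5 M = 0.0111 mM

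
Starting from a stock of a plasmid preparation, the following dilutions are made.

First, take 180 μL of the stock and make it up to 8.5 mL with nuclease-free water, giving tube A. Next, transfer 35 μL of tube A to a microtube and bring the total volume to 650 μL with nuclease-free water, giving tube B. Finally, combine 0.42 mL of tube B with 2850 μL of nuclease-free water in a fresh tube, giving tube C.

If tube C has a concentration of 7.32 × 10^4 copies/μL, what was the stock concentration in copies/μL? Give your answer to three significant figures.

5.00 × 10^8 copies/μL

Step 1: 180 μL brought to 8.5 mL → factor 8500/180 = 47.222
Step 2: 35 μL brought to 650 μL → factor 650/35 = 18.571
Step 3: 0.42 mL + 2850 μL = 3.27 mL total → factor 3.27/0.42 = 7.7857
Overall dilution factor = 47.222 × 18.571 × 7.7857 = 6827.9
Stock = 7.32 × 10^4 copies/μL × 6827.9 = 5.00 × 10^8 copies/μL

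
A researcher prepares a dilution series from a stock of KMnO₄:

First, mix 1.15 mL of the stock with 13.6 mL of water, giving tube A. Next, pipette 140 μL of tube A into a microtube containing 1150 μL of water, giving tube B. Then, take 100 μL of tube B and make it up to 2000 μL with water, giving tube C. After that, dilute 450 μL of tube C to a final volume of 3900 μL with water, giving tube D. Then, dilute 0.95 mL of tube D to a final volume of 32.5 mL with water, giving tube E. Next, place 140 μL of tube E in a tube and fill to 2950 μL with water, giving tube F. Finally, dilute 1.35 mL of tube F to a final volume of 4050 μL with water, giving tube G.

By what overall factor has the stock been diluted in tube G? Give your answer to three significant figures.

4.43 × 10^7

Step 1: 1.15 mL + 13.6 mL = 14.75 mL total → factor 14.75/1.15 = 12.826
Step 2: 140 μL + 1150 μL = 1290 μL total → factor 1290/140 = 9.2143
Step 3: 100 μL brought to 2000 μL → factor 2000/100 = 20
Step 4: 450 μL brought to 3900 μL → factor 3900/450 = 8.6667
Step 5: 0.95 mL brought to 32.5 mL → factor 32.5/0.95 = 34.211
Step 6: 140 μL brought to 2950 μL → factor 2950/140 = 21.071
Step 7: 1.35 mL brought to 4050 μL → factor 4.05/1.35 = 3
Overall dilution factor = 12.826 × 9.2143 × 20 × 8.6667 × 34.211 × 21.071 × 3 = 4.4301 × 10^7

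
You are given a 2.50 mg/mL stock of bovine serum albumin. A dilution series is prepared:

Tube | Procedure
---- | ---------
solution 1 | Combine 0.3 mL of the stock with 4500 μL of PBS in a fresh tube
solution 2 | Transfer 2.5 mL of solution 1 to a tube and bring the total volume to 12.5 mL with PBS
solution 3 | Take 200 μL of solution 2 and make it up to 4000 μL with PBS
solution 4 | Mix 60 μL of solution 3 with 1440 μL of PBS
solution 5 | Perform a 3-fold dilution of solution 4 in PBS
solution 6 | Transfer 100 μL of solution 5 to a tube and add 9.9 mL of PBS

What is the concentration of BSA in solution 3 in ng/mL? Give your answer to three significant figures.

Step 1: 0.3 mL + 4500 μL = 4.8 mL total → factor 4.8/0.3 = 16
Step 2: 2.5 mL brought to 12.5 mL → factor 12.5/2.5 = 5
Step 3: 200 μL brought to 4000 μL → factor 4000/200 = 20
Dilution factor through solution 3 = 16 × 5 × 20 = 1600
[solution 3] = 2.50 mg/mL / 1600 = 0.001563 mg/mL = 1.56 × 10^3 ng/mL

1.56 × 10^3 ng/mL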